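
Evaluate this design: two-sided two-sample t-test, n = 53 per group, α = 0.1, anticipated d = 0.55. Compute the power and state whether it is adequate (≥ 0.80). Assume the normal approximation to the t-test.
Power ≈ 0.88; the study is adequately powered (power ≥ 0.80)

Power calculation (two-sample t-test, normal approximation):
z_β = d · √(n/2) - z_{α/2}
z_β = 0.55 · √(53/2) - 1.645
z_β = 0.55 · 5.148 - 1.645
z_β = 1.186

Power = Φ(z_β) = Φ(1.186) ≈ 0.882

Effect size d = 0.55 is medium by Cohen's convention (0.2/0.5/0.8).

Threshold: power ≥ 0.80 is conventionally adequate.
Power ≈ 0.88 → the study is adequately powered (power ≥ 0.80).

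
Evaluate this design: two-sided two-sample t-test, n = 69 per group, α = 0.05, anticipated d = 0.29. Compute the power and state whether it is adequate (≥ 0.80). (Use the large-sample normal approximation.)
Power ≈ 0.40; the study is underpowered (power < 0.80)

Power calculation (two-sample t-test, normal approximation):
z_β = d · √(n/2) - z_{α/2}
z_β = 0.29 · √(69/2) - 1.960
z_β = 0.29 · 5.874 - 1.960
z_β = -0.257

Power = Φ(z_β) = Φ(-0.257) ≈ 0.399

Effect size d = 0.29 is small by Cohen's convention (0.2/0.5/0.8).

Threshold: power ≥ 0.80 is conventionally adequate.
Power ≈ 0.40 → the study is underpowered (power < 0.80).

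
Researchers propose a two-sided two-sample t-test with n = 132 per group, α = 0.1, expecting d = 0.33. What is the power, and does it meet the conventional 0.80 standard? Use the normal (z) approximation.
Power ≈ 0.85; the study is adequately powered (power ≥ 0.80)

Power calculation (two-sample t-test, normal approximation):
z_β = d · √(n/2) - z_{α/2}
z_β = 0.33 · √(132/2) - 1.645
z_β = 0.33 · 8.124 - 1.645
z_β = 1.036

Power = Φ(z_β) = Φ(1.036) ≈ 0.850

Effect size d = 0.33 is small by Cohen's convention (0.2/0.5/0.8).

Threshold: power ≥ 0.80 is conventionally adequate.
Power ≈ 0.85 → the study is adequately powered (power ≥ 0.80).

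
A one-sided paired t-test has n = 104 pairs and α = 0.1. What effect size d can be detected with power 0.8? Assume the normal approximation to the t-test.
d ≈ 0.21

Minimum detectable effect (paired t-test, normal approximation):
d = (z_α + z_β) / √n
d = (1.282 + 0.842) / √104
d = 2.123 / 10.198
d ≈ 0.21

By Cohen's convention (0.2 small / 0.5 medium / 0.8 large): small effect.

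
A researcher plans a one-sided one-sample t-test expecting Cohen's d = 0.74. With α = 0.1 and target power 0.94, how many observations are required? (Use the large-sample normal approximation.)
n = 15

Sample size formula (one-sample t-test, normal approximation):
n = ((z_α + z_β) / d)²

z_α = 1.282 (for α = 0.1, one-sided)
z_β = 1.555 (for power = 0.94)
d = 0.74

n = ((1.282 + 1.555) / 0.74)²
n = (3.834)²
n ≈ 14.70
Round up to the next whole number: n = 15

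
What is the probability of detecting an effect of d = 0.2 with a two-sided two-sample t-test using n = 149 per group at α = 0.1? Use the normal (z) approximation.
Power ≈ 0.53

Power calculation (two-sample t-test, normal approximation):
z_β = d · √(n/2) - z_{α/2}
z_β = 0.2 · √(149/2) - 1.645
z_β = 0.2 · 8.631 - 1.645
z_β = 0.081

Power = Φ(z_β) = Φ(0.081) ≈ 0.532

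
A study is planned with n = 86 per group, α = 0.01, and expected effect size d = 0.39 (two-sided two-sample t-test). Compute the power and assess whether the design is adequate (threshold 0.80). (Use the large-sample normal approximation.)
Power ≈ 0.49; the study is underpowered (power < 0.80)

Power calculation (two-sample t-test, normal approximation):
z_β = d · √(n/2) - z_{α/2}
z_β = 0.39 · √(86/2) - 2.576
z_β = 0.39 · 6.557 - 2.576
z_β = -0.018

Power = Φ(z_β) = Φ(-0.018) ≈ 0.493

Effect size d = 0.39 is small by Cohen's convention (0.2/0.5/0.8).

Threshold: power ≥ 0.80 is conventionally adequate.
Power ≈ 0.49 → the study is underpowered (power < 0.80).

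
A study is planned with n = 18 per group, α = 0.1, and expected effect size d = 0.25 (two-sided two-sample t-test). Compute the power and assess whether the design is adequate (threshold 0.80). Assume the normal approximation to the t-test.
Power ≈ 0.19; the study is underpowered (power < 0.80)

Power calculation (two-sample t-test, normal approximation):
z_β = d · √(n/2) - z_{α/2}
z_β = 0.25 · √(18/2) - 1.645
z_β = 0.25 · 3.000 - 1.645
z_β = -0.895

Power = Φ(z_β) = Φ(-0.895) ≈ 0.185

Effect size d = 0.25 is small by Cohen's convention (0.2/0.5/0.8).

Threshold: power ≥ 0.80 is conventionally adequate.
Power ≈ 0.19 → the study is underpowered (power < 0.80).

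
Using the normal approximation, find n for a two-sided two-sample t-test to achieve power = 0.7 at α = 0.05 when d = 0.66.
n = 29 per group

Sample size formula (two-sample t-test, normal approximation):
n = 2 · ((z_{α/2} + z_β) / d)²

z_{α/2} = 1.960 (for α = 0.05, two-sided)
z_β = 0.524 (for power = 0.7)
d = 0.66

n = 2 · ((1.960 + 0.524) / 0.66)²
n = 2 · (3.764)²
n ≈ 28.34
Round up to the next whole number: n = 29 per group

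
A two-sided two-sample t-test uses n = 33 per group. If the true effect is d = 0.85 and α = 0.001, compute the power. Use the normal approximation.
Power ≈ 0.56

Power calculation (two-sample t-test, normal approximation):
z_β = d · √(n/2) - z_{α/2}
z_β = 0.85 · √(33/2) - 3.291
z_β = 0.85 · 4.062 - 3.291
z_β = 0.162

Power = Φ(z_β) = Φ(0.162) ≈ 0.564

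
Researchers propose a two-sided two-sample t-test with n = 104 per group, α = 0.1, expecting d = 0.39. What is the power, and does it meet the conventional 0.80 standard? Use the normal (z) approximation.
Power ≈ 0.88; the study is adequately powered (power ≥ 0.80)

Power calculation (two-sample t-test, normal approximation):
z_β = d · √(n/2) - z_{α/2}
z_β = 0.39 · √(104/2) - 1.645
z_β = 0.39 · 7.211 - 1.645
z_β = 1.167

Power = Φ(z_β) = Φ(1.167) ≈ 0.878

Effect size d = 0.39 is small by Cohen's convention (0.2/0.5/0.8).

Threshold: power ≥ 0.80 is conventionally adequate.
Power ≈ 0.88 → the study is adequately powered (power ≥ 0.80).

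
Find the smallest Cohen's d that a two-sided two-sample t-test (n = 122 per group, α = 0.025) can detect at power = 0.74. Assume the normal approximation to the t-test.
d ≈ 0.37

Minimum detectable effect (two-sample t-test, normal approximation):
d = (z_{α/2} + z_β) / √(n/2)
d = (2.241 + 0.643) / √(122/2)
d = 2.885 / 7.810
d ≈ 0.37

By Cohen's convention (0.2 small / 0.5 medium / 0.8 large): small effect.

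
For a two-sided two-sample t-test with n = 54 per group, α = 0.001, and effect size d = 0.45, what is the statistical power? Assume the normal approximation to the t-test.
Power ≈ 0.17

Power calculation (two-sample t-test, normal approximation):
z_β = d · √(n/2) - z_{α/2}
z_β = 0.45 · √(54/2) - 3.291
z_β = 0.45 · 5.196 - 3.291
z_β = -0.952

Power = Φ(z_β) = Φ(-0.952) ≈ 0.170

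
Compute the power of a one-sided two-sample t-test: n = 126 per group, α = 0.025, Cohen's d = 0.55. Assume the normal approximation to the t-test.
Power ≈ 0.99

Power calculation (two-sample t-test, normal approximation):
z_β = d · √(n/2) - z_α
z_β = 0.55 · √(126/2) - 1.960
z_β = 0.55 · 7.937 - 1.960
z_β = 2.406

Power = Φ(z_β) = Φ(2.406) ≈ 0.992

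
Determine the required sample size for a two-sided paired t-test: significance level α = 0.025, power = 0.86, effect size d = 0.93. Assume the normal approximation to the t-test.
n = 13 pairs

Sample size formula (paired t-test, normal approximation):
n = ((z_{α/2} + z_β) / d)²

z_{α/2} = 2.241 (for α = 0.025, two-sided)
z_β = 1.080 (for power = 0.86)
d = 0.93

n = ((2.241 + 1.080) / 0.93)²
n = (3.571)²
n ≈ 12.75
Round up to the next whole number: n = 13 pairs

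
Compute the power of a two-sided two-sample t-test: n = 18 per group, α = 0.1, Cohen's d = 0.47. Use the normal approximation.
Power ≈ 0.41

Power calculation (two-sample t-test, normal approximation):
z_β = d · √(n/2) - z_{α/2}
z_β = 0.47 · √(18/2) - 1.645
z_β = 0.47 · 3.000 - 1.645
z_β = -0.235

Power = Φ(z_β) = Φ(-0.235) ≈ 0.407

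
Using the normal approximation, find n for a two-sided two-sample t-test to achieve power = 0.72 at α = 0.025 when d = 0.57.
n = 50 per group

Sample size formula (two-sample t-test, normal approximation):
n = 2 · ((z_{α/2} + z_β) / d)²

z_{α/2} = 2.241 (for α = 0.025, two-sided)
z_β = 0.583 (for power = 0.72)
d = 0.57

n = 2 · ((2.241 + 0.583) / 0.57)²
n = 2 · (4.954)²
n ≈ 49.08
Round up to the next whole number: n = 50 per group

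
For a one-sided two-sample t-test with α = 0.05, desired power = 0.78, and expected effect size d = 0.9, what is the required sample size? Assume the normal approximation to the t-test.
n = 15 per group

Sample size formula (two-sample t-test, normal approximation):
n = 2 · ((z_α + z_β) / d)²

z_α = 1.645 (for α = 0.05, one-sided)
z_β = 0.772 (for power = 0.78)
d = 0.9

n = 2 · ((1.645 + 0.772) / 0.9)²
n = 2 · (2.686)²
n ≈ 14.43
Round up to the next whole number: n = 15 per group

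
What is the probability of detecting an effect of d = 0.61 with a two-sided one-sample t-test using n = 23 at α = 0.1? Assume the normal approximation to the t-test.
Power ≈ 0.90

Power calculation (one-sample t-test, normal approximation):
z_β = d · √n - z_{α/2}
z_β = 0.61 · √23 - 1.645
z_β = 0.61 · 4.796 - 1.645
z_β = 1.281

Power = Φ(z_β) = Φ(1.281) ≈ 0.900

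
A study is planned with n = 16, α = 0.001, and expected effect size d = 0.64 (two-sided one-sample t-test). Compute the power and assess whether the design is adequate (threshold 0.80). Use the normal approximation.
Power ≈ 0.23; the study is underpowered (power < 0.80)

Power calculation (one-sample t-test, normal approximation):
z_β = d · √n - z_{α/2}
z_β = 0.64 · √16 - 3.291
z_β = 0.64 · 4.000 - 3.291
z_β = -0.731

Power = Φ(z_β) = Φ(-0.731) ≈ 0.233

Effect size d = 0.64 is medium by Cohen's convention (0.2/0.5/0.8).

Threshold: power ≥ 0.80 is conventionally adequate.
Power ≈ 0.23 → the study is underpowered (power < 0.80).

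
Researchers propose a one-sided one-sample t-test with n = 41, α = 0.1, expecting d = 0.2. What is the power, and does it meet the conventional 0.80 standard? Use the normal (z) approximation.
Power ≈ 0.50; the study is underpowered (power < 0.80)

Power calculation (one-sample t-test, normal approximation):
z_β = d · √n - z_α
z_β = 0.2 · √41 - 1.282
z_β = 0.2 · 6.403 - 1.282
z_β = -0.001

Power = Φ(z_β) = Φ(-0.001) ≈ 0.500

Effect size d = 0.2 is small by Cohen's convention (0.2/0.5/0.8).

Threshold: power ≥ 0.80 is conventionally adequate.
Power ≈ 0.50 → the study is underpowered (power < 0.80).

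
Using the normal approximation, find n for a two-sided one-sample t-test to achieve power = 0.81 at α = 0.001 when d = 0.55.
n = 58

Sample size formula (one-sample t-test, normal approximation):
n = ((z_{α/2} + z_β) / d)²

z_{α/2} = 3.291 (for α = 0.001, two-sided)
z_β = 0.878 (for power = 0.81)
d = 0.55

n = ((3.291 + 0.878) / 0.55)²
n = (7.580)²
n ≈ 57.46
Round up to the next whole number: n = 58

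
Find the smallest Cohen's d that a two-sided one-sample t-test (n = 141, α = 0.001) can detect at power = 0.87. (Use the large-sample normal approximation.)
d ≈ 0.37

Minimum detectable effect (one-sample t-test, normal approximation):
d = (z_{α/2} + z_β) / √n
d = (3.291 + 1.126) / √141
d = 4.417 / 11.874
d ≈ 0.37

By Cohen's convention (0.2 small / 0.5 medium / 0.8 large): small effect.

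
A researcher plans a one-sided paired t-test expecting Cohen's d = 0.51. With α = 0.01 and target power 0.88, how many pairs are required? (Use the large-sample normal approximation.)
n = 48 pairs

Sample size formula (paired t-test, normal approximation):
n = ((z_α + z_β) / d)²

z_α = 2.326 (for α = 0.01, one-sided)
z_β = 1.175 (for power = 0.88)
d = 0.51

n = ((2.326 + 1.175) / 0.51)²
n = (6.865)²
n ≈ 47.13
Round up to the next whole number: n = 48 pairs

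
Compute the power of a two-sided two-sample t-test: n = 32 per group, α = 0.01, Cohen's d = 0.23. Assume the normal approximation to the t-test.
Power ≈ 0.05

Power calculation (two-sample t-test, normal approximation):
z_β = d · √(n/2) - z_{α/2}
z_β = 0.23 · √(32/2) - 2.576
z_β = 0.23 · 4.000 - 2.576
z_β = -1.656

Power = Φ(z_β) = Φ(-1.656) ≈ 0.049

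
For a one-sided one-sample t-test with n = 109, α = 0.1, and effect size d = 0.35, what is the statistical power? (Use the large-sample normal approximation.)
Power ≈ 0.99

Power calculation (one-sample t-test, normal approximation):
z_β = d · √n - z_α
z_β = 0.35 · √109 - 1.282
z_β = 0.35 · 10.440 - 1.282
z_β = 2.373

Power = Φ(z_β) = Φ(2.373) ≈ 0.991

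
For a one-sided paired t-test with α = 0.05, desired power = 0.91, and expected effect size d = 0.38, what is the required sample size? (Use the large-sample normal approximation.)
n = 62 pairs

Sample size formula (paired t-test, normal approximation):
n = ((z_α + z_β) / d)²

z_α = 1.645 (for α = 0.05, one-sided)
z_β = 1.341 (for power = 0.91)
d = 0.38

n = ((1.645 + 1.341) / 0.38)²
n = (7.858)²
n ≈ 61.75
Round up to the next whole number: n = 62 pairs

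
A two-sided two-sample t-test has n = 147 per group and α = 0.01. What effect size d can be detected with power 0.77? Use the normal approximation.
d ≈ 0.39

Minimum detectable effect (two-sample t-test, normal approximation):
d = (z_{α/2} + z_β) / √(n/2)
d = (2.576 + 0.739) / √(147/2)
d = 3.315 / 8.573
d ≈ 0.39

By Cohen's convention (0.2 small / 0.5 medium / 0.8 large): small effect.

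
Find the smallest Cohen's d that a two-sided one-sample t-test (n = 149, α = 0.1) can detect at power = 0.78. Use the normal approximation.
d ≈ 0.20

Minimum detectable effect (one-sample t-test, normal approximation):
d = (z_{α/2} + z_β) / √n
d = (1.645 + 0.772) / √149
d = 2.417 / 12.207
d ≈ 0.20

By Cohen's convention (0.2 small / 0.5 medium / 0.8 large): small effect.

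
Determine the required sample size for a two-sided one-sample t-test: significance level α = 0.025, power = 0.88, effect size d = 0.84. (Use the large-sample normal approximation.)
n = 17

Sample size formula (one-sample t-test, normal approximation):
n = ((z_{α/2} + z_β) / d)²

z_{α/2} = 2.241 (for α = 0.025, two-sided)
z_β = 1.175 (for power = 0.88)
d = 0.84

n = ((2.241 + 1.175) / 0.84)²
n = (4.067)²
n ≈ 16.54
Round up to the next whole number: n = 17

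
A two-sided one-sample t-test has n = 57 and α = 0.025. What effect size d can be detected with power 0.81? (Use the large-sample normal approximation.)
d ≈ 0.41

Minimum detectable effect (one-sample t-test, normal approximation):
d = (z_{α/2} + z_β) / √n
d = (2.241 + 0.878) / √57
d = 3.119 / 7.550
d ≈ 0.41

By Cohen's convention (0.2 small / 0.5 medium / 0.8 large): small effect.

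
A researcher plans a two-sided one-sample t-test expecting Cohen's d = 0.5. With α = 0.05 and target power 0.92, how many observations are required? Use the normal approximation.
n = 46

Sample size formula (one-sample t-test, normal approximation):
n = ((z_{α/2} + z_β) / d)²

z_{α/2} = 1.960 (for α = 0.05, two-sided)
z_β = 1.405 (for power = 0.92)
d = 0.5

n = ((1.960 + 1.405) / 0.5)²
n = (6.730)²
n ≈ 45.29
Round up to the next whole number: n = 46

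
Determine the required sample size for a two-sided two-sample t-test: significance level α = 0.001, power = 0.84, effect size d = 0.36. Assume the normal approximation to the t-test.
n = 284 per group

Sample size formula (two-sample t-test, normal approximation):
n = 2 · ((z_{α/2} + z_β) / d)²

z_{α/2} = 3.291 (for α = 0.001, two-sided)
z_β = 0.994 (for power = 0.84)
d = 0.36

n = 2 · ((3.291 + 0.994) / 0.36)²
n = 2 · (11.903)²
n ≈ 283.36
Round up to the next whole number: n = 284 per group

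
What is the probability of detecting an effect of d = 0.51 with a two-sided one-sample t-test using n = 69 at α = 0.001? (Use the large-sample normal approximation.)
Power ≈ 0.83

Power calculation (one-sample t-test, normal approximation):
z_β = d · √n - z_{α/2}
z_β = 0.51 · √69 - 3.291
z_β = 0.51 · 8.307 - 3.291
z_β = 0.946

Power = Φ(z_β) = Φ(0.946) ≈ 0.828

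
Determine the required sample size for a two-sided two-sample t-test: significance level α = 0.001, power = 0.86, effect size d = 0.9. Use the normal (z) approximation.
n = 48 per group

Sample size formula (two-sample t-test, normal approximation):
n = 2 · ((z_{α/2} + z_β) / d)²

z_{α/2} = 3.291 (for α = 0.001, two-sided)
z_β = 1.080 (for power = 0.86)
d = 0.9

n = 2 · ((3.291 + 1.080) / 0.9)²
n = 2 · (4.857)²
n ≈ 47.18
Round up to the next whole number: n = 48 per group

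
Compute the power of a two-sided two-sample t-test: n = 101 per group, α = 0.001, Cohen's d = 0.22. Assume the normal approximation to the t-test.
Power ≈ 0.04

Power calculation (two-sample t-test, normal approximation):
z_β = d · √(n/2) - z_{α/2}
z_β = 0.22 · √(101/2) - 3.291
z_β = 0.22 · 7.106 - 3.291
z_β = -1.727

Power = Φ(z_β) = Φ(-1.727) ≈ 0.042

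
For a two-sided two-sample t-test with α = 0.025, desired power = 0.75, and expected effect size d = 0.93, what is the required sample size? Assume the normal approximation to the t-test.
n = 20 per group

Sample size formula (two-sample t-test, normal approximation):
n = 2 · ((z_{α/2} + z_β) / d)²

z_{α/2} = 2.241 (for α = 0.025, two-sided)
z_β = 0.674 (for power = 0.75)
d = 0.93

n = 2 · ((2.241 + 0.674) / 0.93)²
n = 2 · (3.134)²
n ≈ 19.64
Round up to the next whole number: n = 20 per group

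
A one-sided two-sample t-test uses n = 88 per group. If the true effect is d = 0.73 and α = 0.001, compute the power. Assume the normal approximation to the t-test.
Power ≈ 0.96

Power calculation (two-sample t-test, normal approximation):
z_β = d · √(n/2) - z_α
z_β = 0.73 · √(88/2) - 3.090
z_β = 0.73 · 6.633 - 3.090
z_β = 1.752

Power = Φ(z_β) = Φ(1.752) ≈ 0.960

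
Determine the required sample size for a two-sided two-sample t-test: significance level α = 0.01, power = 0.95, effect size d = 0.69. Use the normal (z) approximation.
n = 75 per group

Sample size formula (two-sample t-test, normal approximation):
n = 2 · ((z_{α/2} + z_β) / d)²

z_{α/2} = 2.576 (for α = 0.01, two-sided)
z_β = 1.645 (for power = 0.95)
d = 0.69

n = 2 · ((2.576 + 1.645) / 0.69)²
n = 2 · (6.117)²
n ≈ 74.84
Round up to the next whole number: n = 75 per group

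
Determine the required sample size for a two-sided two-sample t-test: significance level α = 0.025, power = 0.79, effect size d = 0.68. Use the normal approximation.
n = 41 per group

Sample size formula (two-sample t-test, normal approximation):
n = 2 · ((z_{α/2} + z_β) / d)²

z_{α/2} = 2.241 (for α = 0.025, two-sided)
z_β = 0.806 (for power = 0.79)
d = 0.68

n = 2 · ((2.241 + 0.806) / 0.68)²
n = 2 · (4.481)²
n ≈ 40.16
Round up to the next whole number: n = 41 per group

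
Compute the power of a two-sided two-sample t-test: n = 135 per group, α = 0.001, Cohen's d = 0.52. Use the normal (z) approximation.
Power ≈ 0.84

Power calculation (two-sample t-test, normal approximation):
z_β = d · √(n/2) - z_{α/2}
z_β = 0.52 · √(135/2) - 3.291
z_β = 0.52 · 8.216 - 3.291
z_β = 0.982

Power = Φ(z_β) = Φ(0.982) ≈ 0.837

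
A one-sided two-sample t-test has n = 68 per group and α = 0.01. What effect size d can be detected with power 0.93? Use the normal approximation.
d ≈ 0.65

Minimum detectable effect (two-sample t-test, normal approximation):
d = (z_α + z_β) / √(n/2)
d = (2.326 + 1.476) / √(68/2)
d = 3.802 / 5.831
d ≈ 0.65

By Cohen's convention (0.2 small / 0.5 medium / 0.8 large): medium effect.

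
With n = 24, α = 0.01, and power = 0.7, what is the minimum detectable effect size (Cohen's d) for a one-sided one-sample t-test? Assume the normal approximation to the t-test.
d ≈ 0.58

Minimum detectable effect (one-sample t-test, normal approximation):
d = (z_α + z_β) / √n
d = (2.326 + 0.524) / √24
d = 2.851 / 4.899
d ≈ 0.58

By Cohen's convention (0.2 small / 0.5 medium / 0.8 large): medium effect.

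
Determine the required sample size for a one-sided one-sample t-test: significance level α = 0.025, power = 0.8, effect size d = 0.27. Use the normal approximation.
n = 108

Sample size formula (one-sample t-test, normal approximation):
n = ((z_α + z_β) / d)²

z_α = 1.960 (for α = 0.025, one-sided)
z_β = 0.842 (for power = 0.8)
d = 0.27

n = ((1.960 + 0.842) / 0.27)²
n = (10.378)²
n ≈ 107.70
Round up to the next whole number: n = 108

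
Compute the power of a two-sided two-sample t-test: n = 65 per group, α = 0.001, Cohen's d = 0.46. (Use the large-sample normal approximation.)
Power ≈ 0.25

Power calculation (two-sample t-test, normal approximation):
z_β = d · √(n/2) - z_{α/2}
z_β = 0.46 · √(65/2) - 3.291
z_β = 0.46 · 5.701 - 3.291
z_β = -0.668

Power = Φ(z_β) = Φ(-0.668) ≈ 0.252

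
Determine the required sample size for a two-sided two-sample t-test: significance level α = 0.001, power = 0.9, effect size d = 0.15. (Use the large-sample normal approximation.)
n = 1859 per group

Sample size formula (two-sample t-test, normal approximation):
n = 2 · ((z_{α/2} + z_β) / d)²

z_{α/2} = 3.291 (for α = 0.001, two-sided)
z_β = 1.282 (for power = 0.9)
d = 0.15

n = 2 · ((3.291 + 1.282) / 0.15)²
n = 2 · (30.487)²
n ≈ 1858.91
Round up to the next whole number: n = 1859 per group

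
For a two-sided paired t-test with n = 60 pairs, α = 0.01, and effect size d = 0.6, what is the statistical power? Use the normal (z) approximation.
Power ≈ 0.98

Power calculation (paired t-test, normal approximation):
z_β = d · √n - z_{α/2}
z_β = 0.6 · √60 - 2.576
z_β = 0.6 · 7.746 - 2.576
z_β = 2.072

Power = Φ(z_β) = Φ(2.072) ≈ 0.981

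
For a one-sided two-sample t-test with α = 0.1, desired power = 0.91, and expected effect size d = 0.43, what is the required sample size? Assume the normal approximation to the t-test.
n = 75 per group

Sample size formula (two-sample t-test, normal approximation):
n = 2 · ((z_α + z_β) / d)²

z_α = 1.282 (for α = 0.1, one-sided)
z_β = 1.341 (for power = 0.91)
d = 0.43

n = 2 · ((1.282 + 1.341) / 0.43)²
n = 2 · (6.100)²
n ≈ 74.42
Round up to the next whole number: n = 75 per group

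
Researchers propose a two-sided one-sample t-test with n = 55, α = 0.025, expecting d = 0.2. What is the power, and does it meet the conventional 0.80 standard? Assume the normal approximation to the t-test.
Power ≈ 0.22; the study is underpowered (power < 0.80)

Power calculation (one-sample t-test, normal approximation):
z_β = d · √n - z_{α/2}
z_β = 0.2 · √55 - 2.241
z_β = 0.2 · 7.416 - 2.241
z_β = -0.758

Power = Φ(z_β) = Φ(-0.758) ≈ 0.224

Effect size d = 0.2 is small by Cohen's convention (0.2/0.5/0.8).

Threshold: power ≥ 0.80 is conventionally adequate.
Power ≈ 0.22 → the study is underpowered (power < 0.80).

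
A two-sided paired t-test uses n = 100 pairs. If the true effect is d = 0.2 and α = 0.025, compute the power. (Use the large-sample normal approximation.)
Power ≈ 0.40

Power calculation (paired t-test, normal approximation):
z_β = d · √n - z_{α/2}
z_β = 0.2 · √100 - 2.241
z_β = 0.2 · 10.000 - 2.241
z_β = -0.241

Power = Φ(z_β) = Φ(-0.241) ≈ 0.405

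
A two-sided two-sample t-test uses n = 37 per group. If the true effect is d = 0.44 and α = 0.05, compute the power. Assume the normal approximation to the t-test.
Power ≈ 0.47

Power calculation (two-sample t-test, normal approximation):
z_β = d · √(n/2) - z_{α/2}
z_β = 0.44 · √(37/2) - 1.960
z_β = 0.44 · 4.301 - 1.960
z_β = -0.067

Power = Φ(z_β) = Φ(-0.067) ≈ 0.473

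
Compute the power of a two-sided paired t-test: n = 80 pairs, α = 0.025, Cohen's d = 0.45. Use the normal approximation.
Power ≈ 0.96

Power calculation (paired t-test, normal approximation):
z_β = d · √n - z_{α/2}
z_β = 0.45 · √80 - 2.241
z_β = 0.45 · 8.944 - 2.241
z_β = 1.784

Power = Φ(z_β) = Φ(1.784) ≈ 0.963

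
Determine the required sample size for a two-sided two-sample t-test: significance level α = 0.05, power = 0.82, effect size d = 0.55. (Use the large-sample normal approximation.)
n = 55 per group

Sample size formula (two-sample t-test, normal approximation):
n = 2 · ((z_{α/2} + z_β) / d)²

z_{α/2} = 1.960 (for α = 0.05, two-sided)
z_β = 0.915 (for power = 0.82)
d = 0.55

n = 2 · ((1.960 + 0.915) / 0.55)²
n = 2 · (5.227)²
n ≈ 54.64
Round up to the next whole number: n = 55 per group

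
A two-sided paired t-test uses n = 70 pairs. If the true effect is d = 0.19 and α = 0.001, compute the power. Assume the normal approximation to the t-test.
Power ≈ 0.04

Power calculation (paired t-test, normal approximation):
z_β = d · √n - z_{α/2}
z_β = 0.19 · √70 - 3.291
z_β = 0.19 · 8.367 - 3.291
z_β = -1.701

Power = Φ(z_β) = Φ(-1.701) ≈ 0.044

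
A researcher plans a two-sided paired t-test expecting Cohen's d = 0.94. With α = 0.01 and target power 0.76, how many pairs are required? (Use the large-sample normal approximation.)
n = 13 pairs

Sample size formula (paired t-test, normal approximation):
n = ((z_{α/2} + z_β) / d)²

z_{α/2} = 2.576 (for α = 0.01, two-sided)
z_β = 0.706 (for power = 0.76)
d = 0.94

n = ((2.576 + 0.706) / 0.94)²
n = (3.491)²
n ≈ 12.19
Round up to the next whole number: n = 13 pairs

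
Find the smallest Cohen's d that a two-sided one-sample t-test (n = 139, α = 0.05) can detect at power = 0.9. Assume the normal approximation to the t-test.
d ≈ 0.27

Minimum detectable effect (one-sample t-test, normal approximation):
d = (z_{α/2} + z_β) / √n
d = (1.960 + 1.282) / √139
d = 3.242 / 11.790
d ≈ 0.27

By Cohen's convention (0.2 small / 0.5 medium / 0.8 large): small effect.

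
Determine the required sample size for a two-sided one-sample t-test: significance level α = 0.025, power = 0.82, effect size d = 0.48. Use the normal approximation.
n = 44

Sample size formula (one-sample t-test, normal approximation):
n = ((z_{α/2} + z_β) / d)²

z_{α/2} = 2.241 (for α = 0.025, two-sided)
z_β = 0.915 (for power = 0.82)
d = 0.48

n = ((2.241 + 0.915) / 0.48)²
n = (6.575)²
n ≈ 43.23
Round up to the next whole number: n = 44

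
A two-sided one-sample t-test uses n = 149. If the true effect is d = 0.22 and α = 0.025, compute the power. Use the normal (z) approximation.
Power ≈ 0.67

Power calculation (one-sample t-test, normal approximation):
z_β = d · √n - z_{α/2}
z_β = 0.22 · √149 - 2.241
z_β = 0.22 · 12.207 - 2.241
z_β = 0.444

Power = Φ(z_β) = Φ(0.444) ≈ 0.671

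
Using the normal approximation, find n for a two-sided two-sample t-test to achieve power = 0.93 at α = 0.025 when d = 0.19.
n = 766 per group

Sample size formula (two-sample t-test, normal approximation):
n = 2 · ((z_{α/2} + z_β) / d)²

z_{α/2} = 2.241 (for α = 0.025, two-sided)
z_β = 1.476 (for power = 0.93)
d = 0.19

n = 2 · ((2.241 + 1.476) / 0.19)²
n = 2 · (19.563)²
n ≈ 765.42
Round up to the next whole number: n = 766 per group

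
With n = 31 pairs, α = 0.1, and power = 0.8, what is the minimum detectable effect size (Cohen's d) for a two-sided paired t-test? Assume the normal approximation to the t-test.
d ≈ 0.45

Minimum detectable effect (paired t-test, normal approximation):
d = (z_{α/2} + z_β) / √n
d = (1.645 + 0.842) / √31
d = 2.486 / 5.568
d ≈ 0.45

By Cohen's convention (0.2 small / 0.5 medium / 0.8 large): small effect.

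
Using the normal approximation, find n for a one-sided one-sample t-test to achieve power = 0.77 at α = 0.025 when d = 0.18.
n = 225

Sample size formula (one-sample t-test, normal approximation):
n = ((z_α + z_β) / d)²

z_α = 1.960 (for α = 0.025, one-sided)
z_β = 0.739 (for power = 0.77)
d = 0.18

n = ((1.960 + 0.739) / 0.18)²
n = (14.994)²
n ≈ 224.82
Round up to the next whole number: n = 225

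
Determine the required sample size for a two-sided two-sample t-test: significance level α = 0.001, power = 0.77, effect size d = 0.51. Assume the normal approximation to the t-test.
n = 125 per group

Sample size formula (two-sample t-test, normal approximation):
n = 2 · ((z_{α/2} + z_β) / d)²

z_{α/2} = 3.291 (for α = 0.001, two-sided)
z_β = 0.739 (for power = 0.77)
d = 0.51

n = 2 · ((3.291 + 0.739) / 0.51)²
n = 2 · (7.902)²
n ≈ 124.88
Round up to the next whole number: n = 125 per group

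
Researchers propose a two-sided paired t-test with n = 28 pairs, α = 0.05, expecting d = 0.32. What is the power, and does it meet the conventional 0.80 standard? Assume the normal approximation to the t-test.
Power ≈ 0.39; the study is underpowered (power < 0.80)

Power calculation (paired t-test, normal approximation):
z_β = d · √n - z_{α/2}
z_β = 0.32 · √28 - 1.960
z_β = 0.32 · 5.292 - 1.960
z_β = -0.267

Power = Φ(z_β) = Φ(-0.267) ≈ 0.395

Effect size d = 0.32 is small by Cohen's convention (0.2/0.5/0.8).

Threshold: power ≥ 0.80 is conventionally adequate.
Power ≈ 0.39 → the study is underpowered (power < 0.80).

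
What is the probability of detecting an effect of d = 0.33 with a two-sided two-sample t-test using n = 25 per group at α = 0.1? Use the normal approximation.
Power ≈ 0.32

Power calculation (two-sample t-test, normal approximation):
z_β = d · √(n/2) - z_{α/2}
z_β = 0.33 · √(25/2) - 1.645
z_β = 0.33 · 3.536 - 1.645
z_β = -0.478

Power = Φ(z_β) = Φ(-0.478) ≈ 0.316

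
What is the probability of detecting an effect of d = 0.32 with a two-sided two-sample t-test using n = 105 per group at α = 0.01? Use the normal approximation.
Power ≈ 0.40

Power calculation (two-sample t-test, normal approximation):
z_β = d · √(n/2) - z_{α/2}
z_β = 0.32 · √(105/2) - 2.576
z_β = 0.32 · 7.246 - 2.576
z_β = -0.257

Power = Φ(z_β) = Φ(-0.257) ≈ 0.399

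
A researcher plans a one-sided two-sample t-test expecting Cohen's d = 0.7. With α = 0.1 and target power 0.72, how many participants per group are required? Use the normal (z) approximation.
n = 15 per group

Sample size formula (two-sample t-test, normal approximation):
n = 2 · ((z_α + z_β) / d)²

z_α = 1.282 (for α = 0.1, one-sided)
z_β = 0.583 (for power = 0.72)
d = 0.7

n = 2 · ((1.282 + 0.583) / 0.7)²
n = 2 · (2.664)²
n ≈ 14.19
Round up to the next whole number: n = 15 per group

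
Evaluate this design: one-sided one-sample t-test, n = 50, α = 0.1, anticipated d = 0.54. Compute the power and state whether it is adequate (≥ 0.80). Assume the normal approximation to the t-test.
Power ≈ 0.99; the study is adequately powered (power ≥ 0.80)

Power calculation (one-sample t-test, normal approximation):
z_β = d · √n - z_α
z_β = 0.54 · √50 - 1.282
z_β = 0.54 · 7.071 - 1.282
z_β = 2.537

Power = Φ(z_β) = Φ(2.537) ≈ 0.994

Effect size d = 0.54 is medium by Cohen's convention (0.2/0.5/0.8).

Threshold: power ≥ 0.80 is conventionally adequate.
Power ≈ 0.99 → the study is adequately powered (power ≥ 0.80).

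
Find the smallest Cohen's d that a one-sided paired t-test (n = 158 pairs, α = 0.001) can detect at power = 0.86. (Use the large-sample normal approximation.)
d ≈ 0.33

Minimum detectable effect (paired t-test, normal approximation):
d = (z_α + z_β) / √n
d = (3.090 + 1.080) / √158
d = 4.171 / 12.570
d ≈ 0.33

By Cohen's convention (0.2 small / 0.5 medium / 0.8 large): small effect.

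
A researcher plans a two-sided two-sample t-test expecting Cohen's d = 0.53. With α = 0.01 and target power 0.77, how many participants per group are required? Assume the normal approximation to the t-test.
n = 79 per group

Sample size formula (two-sample t-test, normal approximation):
n = 2 · ((z_{α/2} + z_β) / d)²

z_{α/2} = 2.576 (for α = 0.01, two-sided)
z_β = 0.739 (for power = 0.77)
d = 0.53

n = 2 · ((2.576 + 0.739) / 0.53)²
n = 2 · (6.255)²
n ≈ 78.25
Round up to the next whole number: n = 79 per group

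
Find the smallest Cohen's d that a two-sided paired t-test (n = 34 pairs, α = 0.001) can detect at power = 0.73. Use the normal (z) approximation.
d ≈ 0.67

Minimum detectable effect (paired t-test, normal approximation):
d = (z_{α/2} + z_β) / √n
d = (3.291 + 0.613) / √34
d = 3.903 / 5.831
d ≈ 0.67

By Cohen's convention (0.2 small / 0.5 medium / 0.8 large): medium effect.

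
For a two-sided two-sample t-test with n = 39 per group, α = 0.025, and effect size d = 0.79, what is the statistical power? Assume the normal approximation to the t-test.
Power ≈ 0.89

Power calculation (two-sample t-test, normal approximation):
z_β = d · √(n/2) - z_{α/2}
z_β = 0.79 · √(39/2) - 2.241
z_β = 0.79 · 4.416 - 2.241
z_β = 1.247

Power = Φ(z_β) = Φ(1.247) ≈ 0.894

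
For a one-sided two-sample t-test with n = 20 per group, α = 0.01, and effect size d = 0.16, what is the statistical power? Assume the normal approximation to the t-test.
Power ≈ 0.03

Power calculation (two-sample t-test, normal approximation):
z_β = d · √(n/2) - z_α
z_β = 0.16 · √(20/2) - 2.326
z_β = 0.16 · 3.162 - 2.326
z_β = -1.820

Power = Φ(z_β) = Φ(-1.820) ≈ 0.034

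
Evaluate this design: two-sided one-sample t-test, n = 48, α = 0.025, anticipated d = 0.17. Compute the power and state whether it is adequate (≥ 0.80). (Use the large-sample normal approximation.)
Power ≈ 0.14; the study is underpowered (power < 0.80)

Power calculation (one-sample t-test, normal approximation):
z_β = d · √n - z_{α/2}
z_β = 0.17 · √48 - 2.241
z_β = 0.17 · 6.928 - 2.241
z_β = -1.064

Power = Φ(z_β) = Φ(-1.064) ≈ 0.144

Effect size d = 0.17 is very small by Cohen's convention (0.2/0.5/0.8).

Threshold: power ≥ 0.80 is conventionally adequate.
Power ≈ 0.14 → the study is underpowered (power < 0.80).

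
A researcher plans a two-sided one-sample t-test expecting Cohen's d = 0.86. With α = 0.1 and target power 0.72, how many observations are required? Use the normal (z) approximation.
n = 7

Sample size formula (one-sample t-test, normal approximation):
n = ((z_{α/2} + z_β) / d)²

z_{α/2} = 1.645 (for α = 0.1, two-sided)
z_β = 0.583 (for power = 0.72)
d = 0.86

n = ((1.645 + 0.583) / 0.86)²
n = (2.591)²
n ≈ 6.71
Round up to the next whole number: n = 7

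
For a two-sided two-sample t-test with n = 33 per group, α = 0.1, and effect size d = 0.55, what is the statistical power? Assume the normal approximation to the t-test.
Power ≈ 0.72

Power calculation (two-sample t-test, normal approximation):
z_β = d · √(n/2) - z_{α/2}
z_β = 0.55 · √(33/2) - 1.645
z_β = 0.55 · 4.062 - 1.645
z_β = 0.589

Power = Φ(z_β) = Φ(0.589) ≈ 0.722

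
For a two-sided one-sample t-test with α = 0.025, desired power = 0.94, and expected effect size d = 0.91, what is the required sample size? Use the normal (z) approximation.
n = 18

Sample size formula (one-sample t-test, normal approximation):
n = ((z_{α/2} + z_β) / d)²

z_{α/2} = 2.241 (for α = 0.025, two-sided)
z_β = 1.555 (for power = 0.94)
d = 0.91

n = ((2.241 + 1.555) / 0.91)²
n = (4.171)²
n ≈ 17.40
Round up to the next whole number: n = 18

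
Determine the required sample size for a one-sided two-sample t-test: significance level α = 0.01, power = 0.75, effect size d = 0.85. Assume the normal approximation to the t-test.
n = 25 per group

Sample size formula (two-sample t-test, normal approximation):
n = 2 · ((z_α + z_β) / d)²

z_α = 2.326 (for α = 0.01, one-sided)
z_β = 0.674 (for power = 0.75)
d = 0.85

n = 2 · ((2.326 + 0.674) / 0.85)²
n = 2 · (3.529)²
n ≈ 24.91
Round up to the next whole number: n = 25 per group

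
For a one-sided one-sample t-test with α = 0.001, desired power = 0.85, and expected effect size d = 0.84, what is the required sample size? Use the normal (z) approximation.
n = 25

Sample size formula (one-sample t-test, normal approximation):
n = ((z_α + z_β) / d)²

z_α = 3.090 (for α = 0.001, one-sided)
z_β = 1.036 (for power = 0.85)
d = 0.84

n = ((3.090 + 1.036) / 0.84)²
n = (4.912)²
n ≈ 24.13
Round up to the next whole number: n = 25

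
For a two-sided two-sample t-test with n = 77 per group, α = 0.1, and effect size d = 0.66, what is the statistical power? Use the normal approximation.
Power ≈ 0.99

Power calculation (two-sample t-test, normal approximation):
z_β = d · √(n/2) - z_{α/2}
z_β = 0.66 · √(77/2) - 1.645
z_β = 0.66 · 6.205 - 1.645
z_β = 2.450

Power = Φ(z_β) = Φ(2.450) ≈ 0.993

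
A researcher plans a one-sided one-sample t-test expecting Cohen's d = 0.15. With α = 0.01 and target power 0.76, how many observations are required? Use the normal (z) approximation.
n = 409

Sample size formula (one-sample t-test, normal approximation):
n = ((z_α + z_β) / d)²

z_α = 2.326 (for α = 0.01, one-sided)
z_β = 0.706 (for power = 0.76)
d = 0.15

n = ((2.326 + 0.706) / 0.15)²
n = (20.213)²
n ≈ 408.57
Round up to the next whole number: n = 409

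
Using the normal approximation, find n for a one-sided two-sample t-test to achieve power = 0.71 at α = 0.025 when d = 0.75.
n = 23 per group

Sample size formula (two-sample t-test, normal approximation):
n = 2 · ((z_α + z_β) / d)²

z_α = 1.960 (for α = 0.025, one-sided)
z_β = 0.553 (for power = 0.71)
d = 0.75

n = 2 · ((1.960 + 0.553) / 0.75)²
n = 2 · (3.351)²
n ≈ 22.46
Round up to the next whole number: n = 23 per group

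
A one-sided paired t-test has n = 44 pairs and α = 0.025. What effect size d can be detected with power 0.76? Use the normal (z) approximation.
d ≈ 0.40

Minimum detectable effect (paired t-test, normal approximation):
d = (z_α + z_β) / √n
d = (1.960 + 0.706) / √44
d = 2.666 / 6.633
d ≈ 0.40

By Cohen's convention (0.2 small / 0.5 medium / 0.8 large): small effect.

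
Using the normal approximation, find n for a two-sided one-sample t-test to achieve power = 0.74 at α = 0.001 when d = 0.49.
n = 65

Sample size formula (one-sample t-test, normal approximation):
n = ((z_{α/2} + z_β) / d)²

z_{α/2} = 3.291 (for α = 0.001, two-sided)
z_β = 0.643 (for power = 0.74)
d = 0.49

n = ((3.291 + 0.643) / 0.49)²
n = (8.029)²
n ≈ 64.46
Round up to the next whole number: n = 65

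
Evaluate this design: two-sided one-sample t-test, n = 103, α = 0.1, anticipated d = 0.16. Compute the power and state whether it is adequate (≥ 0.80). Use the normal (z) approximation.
Power ≈ 0.49; the study is underpowered (power < 0.80)

Power calculation (one-sample t-test, normal approximation):
z_β = d · √n - z_{α/2}
z_β = 0.16 · √103 - 1.645
z_β = 0.16 · 10.149 - 1.645
z_β = -0.021

Power = Φ(z_β) = Φ(-0.021) ≈ 0.492

Effect size d = 0.16 is very small by Cohen's convention (0.2/0.5/0.8).

Threshold: power ≥ 0.80 is conventionally adequate.
Power ≈ 0.49 → the study is underpowered (power < 0.80).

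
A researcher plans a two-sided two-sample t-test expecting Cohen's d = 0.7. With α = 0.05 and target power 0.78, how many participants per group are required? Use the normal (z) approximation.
n = 31 per group

Sample size formula (two-sample t-test, normal approximation):
n = 2 · ((z_{α/2} + z_β) / d)²

z_{α/2} = 1.960 (for α = 0.05, two-sided)
z_β = 0.772 (for power = 0.78)
d = 0.7

n = 2 · ((1.960 + 0.772) / 0.7)²
n = 2 · (3.903)²
n ≈ 30.47
Round up to the next whole number: n = 31 per group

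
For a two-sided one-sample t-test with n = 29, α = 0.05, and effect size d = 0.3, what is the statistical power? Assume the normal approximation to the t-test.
Power ≈ 0.37

Power calculation (one-sample t-test, normal approximation):
z_β = d · √n - z_{α/2}
z_β = 0.3 · √29 - 1.960
z_β = 0.3 · 5.385 - 1.960
z_β = -0.344

Power = Φ(z_β) = Φ(-0.344) ≈ 0.365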